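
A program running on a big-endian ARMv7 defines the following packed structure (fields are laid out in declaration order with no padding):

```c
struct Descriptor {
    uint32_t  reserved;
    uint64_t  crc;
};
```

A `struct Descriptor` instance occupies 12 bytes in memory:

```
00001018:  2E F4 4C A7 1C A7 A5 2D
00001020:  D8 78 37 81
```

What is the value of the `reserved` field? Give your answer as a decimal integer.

787762343

`reserved` is the first field, at byte offset 0, occupying 4 bytes.
Bytes at offsets 0..3: 2E F4 4C A7.
Big-endian stores the most-significant byte at the lowest address.
The bytes are already most-significant first: 0x2EF44CA7.
0x2EF44CA7 = 787762343.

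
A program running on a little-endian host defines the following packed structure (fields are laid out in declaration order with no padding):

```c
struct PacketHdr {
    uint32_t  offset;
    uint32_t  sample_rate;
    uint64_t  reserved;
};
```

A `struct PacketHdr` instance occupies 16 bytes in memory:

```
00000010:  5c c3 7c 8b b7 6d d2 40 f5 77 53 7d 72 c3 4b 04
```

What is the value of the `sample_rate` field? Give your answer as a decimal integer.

1087532471

`sample_rate` follows `offset` (4 bytes), so it starts at byte offset 4 and occupies 4 bytes.
Bytes at offsets 4..7: B7 6D D2 40.
Little-endian: lowest address holds the least-significant byte.
Reassemble most-significant byte first: 40 D2 6D B7 → 0x40D26DB7.
0x40D26DB7 = 1087532471.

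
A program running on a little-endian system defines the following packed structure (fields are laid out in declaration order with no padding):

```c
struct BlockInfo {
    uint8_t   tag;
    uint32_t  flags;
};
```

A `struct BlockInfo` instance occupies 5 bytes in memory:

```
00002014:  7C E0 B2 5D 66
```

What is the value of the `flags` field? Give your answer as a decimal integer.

1717416672

`flags` follows `tag` (1 byte), so it starts at byte offset 1 and occupies 4 bytes.
Bytes at offsets 1..4: E0 B2 5D 66.
In little-endian order the low byte comes first in memory.
Reassemble most-significant byte first: 66 5D B2 E0 → 0x665DB2E0.
0x665DB2E0 = 1717416672.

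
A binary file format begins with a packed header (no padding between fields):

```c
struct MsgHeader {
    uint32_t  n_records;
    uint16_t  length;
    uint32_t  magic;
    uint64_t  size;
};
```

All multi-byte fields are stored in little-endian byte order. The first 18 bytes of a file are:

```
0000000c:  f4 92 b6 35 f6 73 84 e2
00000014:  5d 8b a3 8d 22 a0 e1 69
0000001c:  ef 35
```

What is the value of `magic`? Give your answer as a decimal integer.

2338185860

`magic` follows `n_records` (4 B), `length` (2 B), so it starts at offset 4 + 2 = 6 and occupies 4 bytes.
Bytes at offsets 6..9: 84 E2 5D 8B.
Little-endian stores the least-significant byte at the lowest address.
Reassemble most-significant byte first: 8B 5D E2 84 → 0x8B5DE284.
0x8B5DE284 = 2338185860.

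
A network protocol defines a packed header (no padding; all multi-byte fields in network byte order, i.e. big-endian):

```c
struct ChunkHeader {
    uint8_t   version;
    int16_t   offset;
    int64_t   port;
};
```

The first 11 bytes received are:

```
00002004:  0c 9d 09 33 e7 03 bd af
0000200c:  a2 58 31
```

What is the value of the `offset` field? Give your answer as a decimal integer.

-25335

`offset` follows `version` (1 byte), so it starts at byte offset 1 and occupies 2 bytes.
Bytes at offsets 1..2: 9D 09.
In big-endian order the high byte comes first in memory.
The bytes are already most-significant first: 0x9D09.
Top bit is set, so as a signed 16-bit value this is 0x9D09 − 2^16 = -25335.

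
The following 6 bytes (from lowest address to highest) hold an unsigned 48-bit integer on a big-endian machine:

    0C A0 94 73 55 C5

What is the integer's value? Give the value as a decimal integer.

13883824887237

Big-endian stores the most-significant byte at the lowest address.
The bytes are already most-significant first: 0x0CA0947355C5.
0x0CA0947355C5 = 13883824887237.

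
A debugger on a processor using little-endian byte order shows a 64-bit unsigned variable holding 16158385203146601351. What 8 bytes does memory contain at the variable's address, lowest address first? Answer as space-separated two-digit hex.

16158385203146601351 in hexadecimal, padded to 64 bits, is 0xE03E1DBB417B3387.
Split into bytes (most-significant first): E0 3E 1D BB 41 7B 33 87.
Little-endian stores the least-significant byte at the lowest address.
So at ascending addresses the bytes are 87 33 7B 41 BB 1D 3E E0.

87 33 7B 41 BB 1D 3E E0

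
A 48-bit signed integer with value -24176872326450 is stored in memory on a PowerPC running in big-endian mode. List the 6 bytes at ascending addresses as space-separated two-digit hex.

Two's complement of -24176872326450 in 48 bits: 24176872326450 = 0x15FD1DE30532; invert → 0xEA02E21CFACD; add 1 → 0xEA02E21CFACE.
Split into bytes (most-significant first): EA 02 E2 1C FA CE.
Big-endian: lowest address holds the most-significant byte.
So the memory order matches the most-significant-first order: EA 02 E2 1C FA CE.

EA 02 E2 1C FA CE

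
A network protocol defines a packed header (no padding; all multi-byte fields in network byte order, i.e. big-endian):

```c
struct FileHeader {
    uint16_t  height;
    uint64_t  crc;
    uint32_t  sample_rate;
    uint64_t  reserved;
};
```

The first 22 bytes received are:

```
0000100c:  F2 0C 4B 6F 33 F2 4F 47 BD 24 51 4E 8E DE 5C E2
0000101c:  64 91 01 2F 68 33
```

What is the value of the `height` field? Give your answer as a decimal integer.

`height` is the first field, at byte offset 0, occupying 2 bytes.
Bytes at offsets 0..1: F2 0C.
In big-endian order the high byte comes first in memory.
The bytes are already most-significant first: 0xF20C.
0xF20C = 61964.

61964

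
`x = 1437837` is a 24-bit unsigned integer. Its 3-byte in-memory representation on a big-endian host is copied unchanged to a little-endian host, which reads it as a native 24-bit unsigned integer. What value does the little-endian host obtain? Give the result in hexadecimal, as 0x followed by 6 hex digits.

1437837 in 24-bit hexadecimal is 0x15F08D.
Stored big-endian, the bytes at ascending addresses are 15 F0 8D.
Read back as little-endian, the first byte is least significant, giving 0x8DF015.

0x8DF015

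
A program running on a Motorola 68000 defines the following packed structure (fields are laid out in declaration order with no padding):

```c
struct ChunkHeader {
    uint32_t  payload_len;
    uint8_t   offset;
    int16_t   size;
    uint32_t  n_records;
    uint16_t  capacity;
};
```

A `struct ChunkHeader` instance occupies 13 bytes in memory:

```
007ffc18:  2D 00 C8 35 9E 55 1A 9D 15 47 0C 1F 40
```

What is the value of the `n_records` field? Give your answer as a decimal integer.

2635417356

`n_records` follows `payload_len` (4 B), `offset` (1 B), `size` (2 B), so it starts at offset 4 + 1 + 2 = 7 and occupies 4 bytes.
Bytes at offsets 7..10: 9D 15 47 0C.
Big-endian stores the most-significant byte at the lowest address.
The bytes are already most-significant first: 0x9D15470C.
0x9D15470C = 2635417356.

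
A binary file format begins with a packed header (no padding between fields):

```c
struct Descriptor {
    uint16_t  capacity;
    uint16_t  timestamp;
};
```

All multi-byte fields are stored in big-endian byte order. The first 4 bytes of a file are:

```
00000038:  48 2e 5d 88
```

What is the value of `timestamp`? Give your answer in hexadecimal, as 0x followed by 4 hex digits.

`timestamp` follows `capacity` (2 bytes), so it starts at byte offset 2 and occupies 2 bytes.
Bytes at offsets 2..3: 5D 88.
Big-endian stores the most-significant byte at the lowest address.
The bytes are already most-significant first: 0x5D88.

0x5D88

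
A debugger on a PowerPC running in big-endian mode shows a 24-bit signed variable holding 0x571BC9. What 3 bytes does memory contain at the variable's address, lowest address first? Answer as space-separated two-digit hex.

Split into bytes (most-significant first): 57 1B C9.
Big-endian stores the most-significant byte at the lowest address.
So the memory order matches the most-significant-first order: 57 1B C9.

57 1B C9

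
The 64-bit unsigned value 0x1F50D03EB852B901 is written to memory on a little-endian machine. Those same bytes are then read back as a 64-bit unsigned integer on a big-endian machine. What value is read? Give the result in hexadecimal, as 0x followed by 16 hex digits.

0x01B952B83ED0501F

Stored little-endian, the bytes at ascending addresses are 01 B9 52 B8 3E D0 50 1F.
Read back as big-endian, the last byte is least significant, giving 0x01B952B83ED0501F.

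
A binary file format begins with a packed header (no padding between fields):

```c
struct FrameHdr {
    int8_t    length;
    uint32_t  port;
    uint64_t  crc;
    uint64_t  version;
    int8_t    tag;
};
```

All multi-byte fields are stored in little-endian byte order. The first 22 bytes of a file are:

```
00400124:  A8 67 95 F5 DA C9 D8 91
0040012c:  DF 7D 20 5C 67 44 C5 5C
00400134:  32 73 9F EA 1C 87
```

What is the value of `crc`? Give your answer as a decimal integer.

`crc` follows `length` (1 B), `port` (4 B), so it starts at offset 1 + 4 = 5 and occupies 8 bytes.
Bytes at offsets 5..12: C9 D8 91 DF 7D 20 5C 67.
In little-endian order the low byte comes first in memory.
Reassemble most-significant byte first: 67 5C 20 7D DF 91 D8 C9 → 0x675C207DDF91D8C9.
0x675C207DDF91D8C9 = 7447863608757835977.

7447863608757835977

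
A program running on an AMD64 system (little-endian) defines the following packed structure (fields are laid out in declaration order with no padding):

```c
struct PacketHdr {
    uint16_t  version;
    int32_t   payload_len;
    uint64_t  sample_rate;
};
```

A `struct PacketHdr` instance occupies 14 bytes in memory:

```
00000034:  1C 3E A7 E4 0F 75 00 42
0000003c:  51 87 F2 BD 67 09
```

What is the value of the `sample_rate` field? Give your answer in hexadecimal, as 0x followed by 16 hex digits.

0x0967BDF287514200

`sample_rate` follows `version` (2 B), `payload_len` (4 B), so it starts at offset 2 + 4 = 6 and occupies 8 bytes.
Bytes at offsets 6..13: 00 42 51 87 F2 BD 67 09.
Little-endian: lowest address holds the least-significant byte.
Reassemble most-significant byte first: 09 67 BD F2 87 51 42 00 → 0x0967BDF287514200.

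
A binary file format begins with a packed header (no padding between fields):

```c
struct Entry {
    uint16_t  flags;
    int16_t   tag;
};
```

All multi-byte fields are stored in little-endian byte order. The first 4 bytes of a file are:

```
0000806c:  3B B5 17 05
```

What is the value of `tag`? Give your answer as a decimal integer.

`tag` follows `flags` (2 bytes), so it starts at byte offset 2 and occupies 2 bytes.
Bytes at offsets 2..3: 17 05.
Little-endian stores the least-significant byte at the lowest address.
Reassemble most-significant byte first: 05 17 → 0x0517.
0x0517 = 1303.

1303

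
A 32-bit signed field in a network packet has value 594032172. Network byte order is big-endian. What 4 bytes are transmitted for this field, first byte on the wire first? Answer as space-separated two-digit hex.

594032172 in hexadecimal, padded to 32 bits, is 0x2368362C.
Split into bytes (most-significant first): 23 68 36 2C.
Big-endian: lowest address holds the most-significant byte.
So the memory order matches the most-significant-first order: 23 68 36 2C.

23 68 36 2C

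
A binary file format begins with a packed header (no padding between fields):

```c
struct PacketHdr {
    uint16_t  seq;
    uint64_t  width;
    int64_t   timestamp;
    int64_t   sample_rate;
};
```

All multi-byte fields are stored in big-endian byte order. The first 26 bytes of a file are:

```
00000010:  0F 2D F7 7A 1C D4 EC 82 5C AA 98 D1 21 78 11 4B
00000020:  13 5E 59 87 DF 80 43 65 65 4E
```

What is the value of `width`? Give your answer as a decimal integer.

`width` follows `seq` (2 bytes), so it starts at byte offset 2 and occupies 8 bytes.
Bytes at offsets 2..9: F7 7A 1C D4 EC 82 5C AA.
In big-endian order the high byte comes first in memory.
The bytes are already most-significant first: 0xF77A1CD4EC825CAA.
0xF77A1CD4EC825CAA = 17832597375353511082.

17832597375353511082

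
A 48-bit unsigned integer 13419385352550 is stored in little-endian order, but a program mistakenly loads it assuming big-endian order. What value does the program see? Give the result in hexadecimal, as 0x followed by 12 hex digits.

13419385352550 in 48-bit hexadecimal is 0x0C3471B27166.
Stored little-endian, the bytes at ascending addresses are 66 71 B2 71 34 0C.
Read back as big-endian, the last byte is least significant, giving 0x6671B271340C.

0x6671B271340C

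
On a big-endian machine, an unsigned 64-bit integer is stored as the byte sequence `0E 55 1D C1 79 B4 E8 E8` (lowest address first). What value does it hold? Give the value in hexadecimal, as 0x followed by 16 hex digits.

In big-endian order the high byte comes first in memory.
The bytes are already most-significant first: 0x0E551DC179B4E8E8.

0x0E551DC179B4E8E8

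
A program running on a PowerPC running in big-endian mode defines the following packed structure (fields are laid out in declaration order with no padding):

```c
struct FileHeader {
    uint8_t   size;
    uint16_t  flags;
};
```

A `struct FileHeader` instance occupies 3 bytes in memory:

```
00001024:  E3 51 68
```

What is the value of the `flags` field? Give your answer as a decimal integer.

20840

`flags` follows `size` (1 byte), so it starts at byte offset 1 and occupies 2 bytes.
Bytes at offsets 1..2: 51 68.
In big-endian order the high byte comes first in memory.
The bytes are already most-significant first: 0x5168.
0x5168 = 20840.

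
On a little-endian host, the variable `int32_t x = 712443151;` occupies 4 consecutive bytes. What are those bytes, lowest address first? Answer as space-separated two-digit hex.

712443151 in hexadecimal, padded to 32 bits, is 0x2A77050F.
Split into bytes (most-significant first): 2A 77 05 0F.
Little-endian stores the least-significant byte at the lowest address.
So at ascending addresses the bytes are 0F 05 77 2A.

0F 05 77 2A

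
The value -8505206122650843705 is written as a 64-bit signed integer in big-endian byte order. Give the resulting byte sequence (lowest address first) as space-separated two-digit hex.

Two's complement of -8505206122650843705 in 64 bits: 8505206122650843705 = 0x76088FE7F214BA39; invert → 0x89F770180DEB45C6; add 1 → 0x89F770180DEB45C7.
Split into bytes (most-significant first): 89 F7 70 18 0D EB 45 C7.
In big-endian order the high byte comes first in memory.
So the memory order matches the most-significant-first order: 89 F7 70 18 0D EB 45 C7.

89 F7 70 18 0D EB 45 C7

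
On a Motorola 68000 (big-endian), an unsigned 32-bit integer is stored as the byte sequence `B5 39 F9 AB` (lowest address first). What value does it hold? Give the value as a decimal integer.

3040475563

Big-endian stores the most-significant byte at the lowest address.
The bytes are already most-significant first: 0xB539F9AB.
0xB539F9AB = 3040475563.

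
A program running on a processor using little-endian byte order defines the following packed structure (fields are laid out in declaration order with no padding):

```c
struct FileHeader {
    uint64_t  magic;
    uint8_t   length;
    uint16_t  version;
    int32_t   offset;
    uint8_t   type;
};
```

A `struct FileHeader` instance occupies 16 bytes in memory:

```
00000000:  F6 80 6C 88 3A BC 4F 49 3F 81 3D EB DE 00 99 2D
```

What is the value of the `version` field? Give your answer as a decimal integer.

15745

`version` follows `magic` (8 B), `length` (1 B), so it starts at offset 8 + 1 = 9 and occupies 2 bytes.
Bytes at offsets 9..10: 81 3D.
Little-endian: lowest address holds the least-significant byte.
Reassemble most-significant byte first: 3D 81 → 0x3D81.
0x3D81 = 15745.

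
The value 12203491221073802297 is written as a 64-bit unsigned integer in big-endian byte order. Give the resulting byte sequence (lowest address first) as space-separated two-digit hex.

A9 5B 82 9B D3 B3 B4 39

12203491221073802297 in hexadecimal, padded to 64 bits, is 0xA95B829BD3B3B439.
Split into bytes (most-significant first): A9 5B 82 9B D3 B3 B4 39.
In big-endian order the high byte comes first in memory.
So the memory order matches the most-significant-first order: A9 5B 82 9B D3 B3 B4 39.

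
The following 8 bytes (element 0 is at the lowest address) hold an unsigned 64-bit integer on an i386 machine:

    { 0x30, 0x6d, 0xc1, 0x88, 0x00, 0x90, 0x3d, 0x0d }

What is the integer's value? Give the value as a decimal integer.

In little-endian order the low byte comes first in memory.
Reassemble most-significant byte first: 0D 3D 90 00 88 C1 6D 30 → 0x0D3D900088C16D30.
0x0D3D900088C16D30 = 954077028041190704.

954077028041190704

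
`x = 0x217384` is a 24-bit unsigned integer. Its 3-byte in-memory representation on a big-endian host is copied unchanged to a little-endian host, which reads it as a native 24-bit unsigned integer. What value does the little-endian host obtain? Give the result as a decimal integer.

Stored big-endian, the bytes at ascending addresses are 21 73 84.
Read back as little-endian, the first byte is least significant, giving 0x847321.
0x847321 = 8680225.

8680225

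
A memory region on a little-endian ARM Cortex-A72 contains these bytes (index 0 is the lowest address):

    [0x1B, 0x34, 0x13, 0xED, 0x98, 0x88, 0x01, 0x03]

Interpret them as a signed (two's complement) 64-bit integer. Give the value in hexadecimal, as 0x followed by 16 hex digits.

0x03018898ED13341B

Little-endian stores the least-significant byte at the lowest address.
Reassemble most-significant byte first: 03 01 88 98 ED 13 34 1B → 0x03018898ED13341B.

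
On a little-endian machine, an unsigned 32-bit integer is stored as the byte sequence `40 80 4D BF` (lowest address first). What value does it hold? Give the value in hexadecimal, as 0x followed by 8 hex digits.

0xBF4D8040

Little-endian: lowest address holds the least-significant byte.
Reassemble most-significant byte first: BF 4D 80 40 → 0xBF4D8040.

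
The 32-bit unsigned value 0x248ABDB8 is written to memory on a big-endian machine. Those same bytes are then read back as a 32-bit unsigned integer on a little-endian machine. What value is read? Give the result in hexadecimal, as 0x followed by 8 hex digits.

Stored big-endian, the bytes at ascending addresses are 24 8A BD B8.
Read back as little-endian, the first byte is least significant, giving 0xB8BD8A24.

0xB8BD8A24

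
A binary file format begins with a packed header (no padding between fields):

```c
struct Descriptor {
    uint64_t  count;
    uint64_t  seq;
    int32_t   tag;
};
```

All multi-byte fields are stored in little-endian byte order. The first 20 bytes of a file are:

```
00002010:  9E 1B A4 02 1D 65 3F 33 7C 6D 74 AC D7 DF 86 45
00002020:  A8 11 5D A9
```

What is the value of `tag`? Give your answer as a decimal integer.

`tag` follows `count` (8 B), `seq` (8 B), so it starts at offset 8 + 8 = 16 and occupies 4 bytes.
Bytes at offsets 16..19: A8 11 5D A9.
Little-endian: lowest address holds the least-significant byte.
Reassemble most-significant byte first: A9 5D 11 A8 → 0xA95D11A8.
Top bit is set, so as a signed 32-bit value this is 0xA95D11A8 − 2^32 = -1453518424.

-1453518424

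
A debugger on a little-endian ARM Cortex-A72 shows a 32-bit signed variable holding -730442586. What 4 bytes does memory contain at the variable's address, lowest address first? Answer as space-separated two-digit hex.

Two's complement of -730442586 in 32 bits: 730442586 = 0x2B89AB5A; invert → 0xD47654A5; add 1 → 0xD47654A6.
Split into bytes (most-significant first): D4 76 54 A6.
Little-endian stores the least-significant byte at the lowest address.
So at ascending addresses the bytes are A6 54 76 D4.

A6 54 76 D4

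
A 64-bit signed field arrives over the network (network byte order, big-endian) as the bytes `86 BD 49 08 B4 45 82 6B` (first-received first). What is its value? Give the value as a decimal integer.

Big-endian: lowest address holds the most-significant byte.
The bytes are already most-significant first: 0x86BD4908B445826B.
Top bit is set, so as a signed 64-bit value this is 0x86BD4908B445826B − 2^64 = -8737747400295873941.

-8737747400295873941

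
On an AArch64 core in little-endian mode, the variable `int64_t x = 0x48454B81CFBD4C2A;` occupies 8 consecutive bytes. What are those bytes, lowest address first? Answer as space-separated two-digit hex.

2A 4C BD CF 81 4B 45 48

Split into bytes (most-significant first): 48 45 4B 81 CF BD 4C 2A.
In little-endian order the low byte comes first in memory.
So at ascending addresses the bytes are 2A 4C BD CF 81 4B 45 48.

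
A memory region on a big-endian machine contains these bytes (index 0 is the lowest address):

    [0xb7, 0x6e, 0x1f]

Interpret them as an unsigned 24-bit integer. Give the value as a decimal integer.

12021279

Big-endian: lowest address holds the most-significant byte.
The bytes are already most-significant first: 0xB76E1F.
0xB76E1F = 12021279.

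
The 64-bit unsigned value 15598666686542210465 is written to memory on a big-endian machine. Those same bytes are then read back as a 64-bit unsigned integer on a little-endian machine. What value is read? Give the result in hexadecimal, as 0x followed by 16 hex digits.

15598666686542210465 in 64-bit hexadecimal is 0xD87998B4C51165A1.
Stored big-endian, the bytes at ascending addresses are D8 79 98 B4 C5 11 65 A1.
Read back as little-endian, the first byte is least significant, giving 0xA16511C5B49879D8.

0xA16511C5B49879D8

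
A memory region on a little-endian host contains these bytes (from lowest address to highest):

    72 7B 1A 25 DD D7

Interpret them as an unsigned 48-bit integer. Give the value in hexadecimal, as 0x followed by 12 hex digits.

0xD7DD251A7B72

Little-endian stores the least-significant byte at the lowest address.
Reassemble most-significant byte first: D7 DD 25 1A 7B 72 → 0xD7DD251A7B72.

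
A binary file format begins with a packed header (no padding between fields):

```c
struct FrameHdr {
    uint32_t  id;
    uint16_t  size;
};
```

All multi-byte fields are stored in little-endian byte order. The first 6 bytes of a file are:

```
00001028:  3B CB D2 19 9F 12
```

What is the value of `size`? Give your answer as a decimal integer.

`size` follows `id` (4 bytes), so it starts at byte offset 4 and occupies 2 bytes.
Bytes at offsets 4..5: 9F 12.
Little-endian stores the least-significant byte at the lowest address.
Reassemble most-significant byte first: 12 9F → 0x129F.
0x129F = 4767.

4767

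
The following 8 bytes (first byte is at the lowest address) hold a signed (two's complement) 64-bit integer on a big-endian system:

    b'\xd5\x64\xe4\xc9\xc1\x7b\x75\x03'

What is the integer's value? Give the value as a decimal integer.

Big-endian stores the most-significant byte at the lowest address.
The bytes are already most-significant first: 0xD564E4C9C17B7503.
Top bit is set, so as a signed 64-bit value this is 0xD564E4C9C17B7503 − 2^64 = -3070077490774182653.

-3070077490774182653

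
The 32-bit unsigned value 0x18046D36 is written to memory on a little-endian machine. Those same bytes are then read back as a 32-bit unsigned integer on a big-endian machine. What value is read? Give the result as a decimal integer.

913114136

Stored little-endian, the bytes at ascending addresses are 36 6D 04 18.
Read back as big-endian, the last byte is least significant, giving 0x366D0418.
0x366D0418 = 913114136.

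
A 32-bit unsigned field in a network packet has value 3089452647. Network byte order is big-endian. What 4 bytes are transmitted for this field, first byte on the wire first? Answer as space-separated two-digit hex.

B8 25 4E 67

3089452647 in hexadecimal, padded to 32 bits, is 0xB8254E67.
Split into bytes (most-significant first): B8 25 4E 67.
Big-endian stores the most-significant byte at the lowest address.
So the memory order matches the most-significant-first order: B8 25 4E 67.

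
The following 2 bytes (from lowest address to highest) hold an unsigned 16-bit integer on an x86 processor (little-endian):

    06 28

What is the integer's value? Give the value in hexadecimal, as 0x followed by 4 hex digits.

Little-endian: lowest address holds the least-significant byte.
Reassemble most-significant byte first: 28 06 → 0x2806.

0x2806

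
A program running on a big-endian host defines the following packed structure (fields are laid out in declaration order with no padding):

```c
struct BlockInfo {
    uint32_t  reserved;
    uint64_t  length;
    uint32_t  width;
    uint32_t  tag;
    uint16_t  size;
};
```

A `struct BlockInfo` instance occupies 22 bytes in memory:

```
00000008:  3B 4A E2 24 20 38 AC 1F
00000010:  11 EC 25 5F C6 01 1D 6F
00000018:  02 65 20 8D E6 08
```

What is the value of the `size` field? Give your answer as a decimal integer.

`size` follows `reserved` (4 B), `length` (8 B), `width` (4 B), `tag` (4 B), so it starts at offset 4 + 8 + 4 + 4 = 20 and occupies 2 bytes.
Bytes at offsets 20..21: E6 08.
In big-endian order the high byte comes first in memory.
The bytes are already most-significant first: 0xE608.
0xE608 = 58888.

58888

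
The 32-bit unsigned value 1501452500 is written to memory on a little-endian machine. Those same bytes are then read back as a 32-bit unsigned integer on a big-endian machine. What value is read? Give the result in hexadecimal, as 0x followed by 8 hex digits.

1501452500 in 32-bit hexadecimal is 0x597E58D4.
Stored little-endian, the bytes at ascending addresses are D4 58 7E 59.
Read back as big-endian, the last byte is least significant, giving 0xD4587E59.

0xD4587E59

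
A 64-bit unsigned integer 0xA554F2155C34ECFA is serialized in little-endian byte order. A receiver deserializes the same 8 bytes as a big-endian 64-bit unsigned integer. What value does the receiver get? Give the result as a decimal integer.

18080884174095537317

Stored little-endian, the bytes at ascending addresses are FA EC 34 5C 15 F2 54 A5.
Read back as big-endian, the last byte is least significant, giving 0xFAEC345C15F254A5.
0xFAEC345C15F254A5 = 18080884174095537317.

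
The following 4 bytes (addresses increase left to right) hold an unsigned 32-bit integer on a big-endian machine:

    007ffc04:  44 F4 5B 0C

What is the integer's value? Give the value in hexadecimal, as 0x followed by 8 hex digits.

In big-endian order the high byte comes first in memory.
The bytes are already most-significant first: 0x44F45B0C.

0x44F45B0C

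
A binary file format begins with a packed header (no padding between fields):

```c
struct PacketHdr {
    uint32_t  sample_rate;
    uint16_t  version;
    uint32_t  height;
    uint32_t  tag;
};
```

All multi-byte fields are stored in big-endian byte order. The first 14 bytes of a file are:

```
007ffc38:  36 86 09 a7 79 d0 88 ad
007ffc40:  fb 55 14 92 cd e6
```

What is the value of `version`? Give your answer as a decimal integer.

`version` follows `sample_rate` (4 bytes), so it starts at byte offset 4 and occupies 2 bytes.
Bytes at offsets 4..5: 79 D0.
Big-endian: lowest address holds the most-significant byte.
The bytes are already most-significant first: 0x79D0.
0x79D0 = 31184.

31184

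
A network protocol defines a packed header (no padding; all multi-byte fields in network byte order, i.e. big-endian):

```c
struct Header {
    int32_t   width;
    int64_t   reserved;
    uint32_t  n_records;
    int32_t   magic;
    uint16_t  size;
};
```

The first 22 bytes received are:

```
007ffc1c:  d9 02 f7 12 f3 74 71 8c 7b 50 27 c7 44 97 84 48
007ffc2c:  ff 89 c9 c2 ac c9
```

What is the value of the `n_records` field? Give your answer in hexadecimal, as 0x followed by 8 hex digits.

0x44978448

`n_records` follows `width` (4 B), `reserved` (8 B), so it starts at offset 4 + 8 = 12 and occupies 4 bytes.
Bytes at offsets 12..15: 44 97 84 48.
Big-endian: lowest address holds the most-significant byte.
The bytes are already most-significant first: 0x44978448.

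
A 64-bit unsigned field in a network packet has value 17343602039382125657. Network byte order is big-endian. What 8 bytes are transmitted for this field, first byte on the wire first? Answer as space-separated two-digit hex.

F0 B0 DA 2A 1B 1C AC 59

17343602039382125657 in hexadecimal, padded to 64 bits, is 0xF0B0DA2A1B1CAC59.
Split into bytes (most-significant first): F0 B0 DA 2A 1B 1C AC 59.
In big-endian order the high byte comes first in memory.
So the memory order matches the most-significant-first order: F0 B0 DA 2A 1B 1C AC 59.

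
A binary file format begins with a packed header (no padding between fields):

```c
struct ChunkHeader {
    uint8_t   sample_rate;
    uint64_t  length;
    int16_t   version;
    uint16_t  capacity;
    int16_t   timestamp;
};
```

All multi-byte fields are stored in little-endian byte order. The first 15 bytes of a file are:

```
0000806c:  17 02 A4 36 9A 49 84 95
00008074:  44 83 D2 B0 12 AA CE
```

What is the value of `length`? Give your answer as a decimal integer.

`length` follows `sample_rate` (1 byte), so it starts at byte offset 1 and occupies 8 bytes.
Bytes at offsets 1..8: 02 A4 36 9A 49 84 95 44.
Little-endian stores the least-significant byte at the lowest address.
Reassemble most-significant byte first: 44 95 84 49 9A 36 A4 02 → 0x449584499A36A402.
0x449584499A36A402 = 4942001617763738626.

4942001617763738626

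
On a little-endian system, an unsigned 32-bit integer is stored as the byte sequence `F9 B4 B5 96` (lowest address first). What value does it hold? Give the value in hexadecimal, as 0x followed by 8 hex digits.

Little-endian: lowest address holds the least-significant byte.
Reassemble most-significant byte first: 96 B5 B4 F9 → 0x96B5B4F9.

0x96B5B4F9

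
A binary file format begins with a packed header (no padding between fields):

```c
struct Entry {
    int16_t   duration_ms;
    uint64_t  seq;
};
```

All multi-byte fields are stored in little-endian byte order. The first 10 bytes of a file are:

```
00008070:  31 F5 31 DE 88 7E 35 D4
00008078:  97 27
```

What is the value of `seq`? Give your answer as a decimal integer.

`seq` follows `duration_ms` (2 bytes), so it starts at byte offset 2 and occupies 8 bytes.
Bytes at offsets 2..9: 31 DE 88 7E 35 D4 97 27.
Little-endian stores the least-significant byte at the lowest address.
Reassemble most-significant byte first: 27 97 D4 35 7E 88 DE 31 → 0x2797D4357E88DE31.
0x2797D4357E88DE31 = 2852982215183752753.

2852982215183752753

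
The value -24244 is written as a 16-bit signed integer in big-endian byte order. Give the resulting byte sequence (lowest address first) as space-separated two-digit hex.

A1 4C

Two's complement of -24244 in 16 bits: 24244 = 0x5EB4; invert → 0xA14B; add 1 → 0xA14C.
Split into bytes (most-significant first): A1 4C.
Big-endian: lowest address holds the most-significant byte.
So the memory order matches the most-significant-first order: A1 4C.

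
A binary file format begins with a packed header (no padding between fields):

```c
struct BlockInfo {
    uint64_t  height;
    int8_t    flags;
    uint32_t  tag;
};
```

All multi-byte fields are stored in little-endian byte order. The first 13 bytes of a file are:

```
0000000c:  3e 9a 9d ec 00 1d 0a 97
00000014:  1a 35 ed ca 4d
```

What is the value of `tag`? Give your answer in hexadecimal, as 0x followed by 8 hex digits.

0x4DCAED35

`tag` follows `height` (8 B), `flags` (1 B), so it starts at offset 8 + 1 = 9 and occupies 4 bytes.
Bytes at offsets 9..12: 35 ED CA 4D.
Little-endian stores the least-significant byte at the lowest address.
Reassemble most-significant byte first: 4D CA ED 35 → 0x4DCAED35.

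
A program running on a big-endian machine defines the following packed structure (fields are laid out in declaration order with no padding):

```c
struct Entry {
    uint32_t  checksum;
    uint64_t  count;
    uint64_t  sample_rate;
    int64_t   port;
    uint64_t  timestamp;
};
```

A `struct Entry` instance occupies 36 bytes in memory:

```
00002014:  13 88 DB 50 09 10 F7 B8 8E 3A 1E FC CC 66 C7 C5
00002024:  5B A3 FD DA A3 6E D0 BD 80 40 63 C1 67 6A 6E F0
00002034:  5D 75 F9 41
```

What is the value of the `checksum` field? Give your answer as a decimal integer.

`checksum` is the first field, at byte offset 0, occupying 4 bytes.
Bytes at offsets 0..3: 13 88 DB 50.
Big-endian stores the most-significant byte at the lowest address.
The bytes are already most-significant first: 0x1388DB50.
0x1388DB50 = 327736144.

327736144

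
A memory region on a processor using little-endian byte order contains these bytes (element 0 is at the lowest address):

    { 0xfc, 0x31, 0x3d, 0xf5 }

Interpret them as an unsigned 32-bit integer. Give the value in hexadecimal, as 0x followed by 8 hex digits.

Little-endian stores the least-significant byte at the lowest address.
Reassemble most-significant byte first: F5 3D 31 FC → 0xF53D31FC.

0xF53D31FC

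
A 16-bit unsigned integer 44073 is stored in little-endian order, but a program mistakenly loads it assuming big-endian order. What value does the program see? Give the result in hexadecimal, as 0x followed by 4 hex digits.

0x29AC

44073 in 16-bit hexadecimal is 0xAC29.
Stored little-endian, the bytes at ascending addresses are 29 AC.
Read back as big-endian, the last byte is least significant, giving 0x29AC.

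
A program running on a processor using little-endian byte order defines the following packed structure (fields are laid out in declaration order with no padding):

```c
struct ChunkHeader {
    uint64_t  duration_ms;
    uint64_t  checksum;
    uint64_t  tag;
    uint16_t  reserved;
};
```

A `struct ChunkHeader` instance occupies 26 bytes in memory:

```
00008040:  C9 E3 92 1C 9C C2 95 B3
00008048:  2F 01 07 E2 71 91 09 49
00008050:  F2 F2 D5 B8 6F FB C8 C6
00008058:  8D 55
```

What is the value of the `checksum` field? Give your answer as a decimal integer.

`checksum` follows `duration_ms` (8 bytes), so it starts at byte offset 8 and occupies 8 bytes.
Bytes at offsets 8..15: 2F 01 07 E2 71 91 09 49.
Little-endian: lowest address holds the least-significant byte.
Reassemble most-significant byte first: 49 09 91 71 E2 07 01 2F → 0x49099171E207012F.
0x49099171E207012F = 5262897557868577071.

5262897557868577071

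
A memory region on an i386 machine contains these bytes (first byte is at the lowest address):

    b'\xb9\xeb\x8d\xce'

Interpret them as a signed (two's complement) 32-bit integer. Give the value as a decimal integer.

Little-endian stores the least-significant byte at the lowest address.
Reassemble most-significant byte first: CE 8D EB B9 → 0xCE8DEBB9.
Top bit is set, so as a signed 32-bit value this is 0xCE8DEBB9 − 2^32 = -829559879.

-829559879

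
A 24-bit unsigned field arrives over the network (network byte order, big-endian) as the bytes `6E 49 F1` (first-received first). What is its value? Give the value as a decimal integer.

In big-endian order the high byte comes first in memory.
The bytes are already most-significant first: 0x6E49F1.
0x6E49F1 = 7227889.

7227889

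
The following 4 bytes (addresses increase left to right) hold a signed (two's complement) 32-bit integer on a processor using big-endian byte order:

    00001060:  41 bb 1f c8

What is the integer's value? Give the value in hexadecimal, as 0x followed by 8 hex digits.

In big-endian order the high byte comes first in memory.
The bytes are already most-significant first: 0x41BB1FC8.

0x41BB1FC8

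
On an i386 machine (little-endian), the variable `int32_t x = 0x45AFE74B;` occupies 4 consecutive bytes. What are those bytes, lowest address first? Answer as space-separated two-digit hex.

4B E7 AF 45

Split into bytes (most-significant first): 45 AF E7 4B.
In little-endian order the low byte comes first in memory.
So at ascending addresses the bytes are 4B E7 AF 45.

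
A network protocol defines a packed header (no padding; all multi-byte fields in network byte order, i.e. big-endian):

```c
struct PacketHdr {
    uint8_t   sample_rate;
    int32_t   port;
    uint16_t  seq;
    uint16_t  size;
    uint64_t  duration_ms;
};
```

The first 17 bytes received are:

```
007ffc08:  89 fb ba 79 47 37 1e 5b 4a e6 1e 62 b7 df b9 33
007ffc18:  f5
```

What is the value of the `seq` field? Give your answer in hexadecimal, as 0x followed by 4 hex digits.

`seq` follows `sample_rate` (1 B), `port` (4 B), so it starts at offset 1 + 4 = 5 and occupies 2 bytes.
Bytes at offsets 5..6: 37 1E.
Big-endian: lowest address holds the most-significant byte.
The bytes are already most-significant first: 0x371E.

0x371E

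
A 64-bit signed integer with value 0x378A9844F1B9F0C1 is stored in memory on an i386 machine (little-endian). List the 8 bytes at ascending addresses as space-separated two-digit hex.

C1 F0 B9 F1 44 98 8A 37

Split into bytes (most-significant first): 37 8A 98 44 F1 B9 F0 C1.
In little-endian order the low byte comes first in memory.
So at ascending addresses the bytes are C1 F0 B9 F1 44 98 8A 37.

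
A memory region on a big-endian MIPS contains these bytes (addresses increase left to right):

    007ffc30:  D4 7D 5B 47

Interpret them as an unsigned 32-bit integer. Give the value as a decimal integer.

Big-endian stores the most-significant byte at the lowest address.
The bytes are already most-significant first: 0xD47D5B47.
0xD47D5B47 = 3564985159.

3564985159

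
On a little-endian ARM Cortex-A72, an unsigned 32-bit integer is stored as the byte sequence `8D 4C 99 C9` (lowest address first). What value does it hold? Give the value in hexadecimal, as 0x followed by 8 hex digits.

In little-endian order the low byte comes first in memory.
Reassemble most-significant byte first: C9 99 4C 8D → 0xC9994C8D.

0xC9994C8D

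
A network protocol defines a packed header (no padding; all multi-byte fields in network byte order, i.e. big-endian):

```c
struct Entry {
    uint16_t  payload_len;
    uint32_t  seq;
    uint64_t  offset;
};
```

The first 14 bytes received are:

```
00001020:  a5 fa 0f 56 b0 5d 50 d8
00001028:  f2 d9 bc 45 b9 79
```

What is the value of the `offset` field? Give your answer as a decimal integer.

5825673134984247673

`offset` follows `payload_len` (2 B), `seq` (4 B), so it starts at offset 2 + 4 = 6 and occupies 8 bytes.
Bytes at offsets 6..13: 50 D8 F2 D9 BC 45 B9 79.
Big-endian: lowest address holds the most-significant byte.
The bytes are already most-significant first: 0x50D8F2D9BC45B979.
0x50D8F2D9BC45B979 = 5825673134984247673.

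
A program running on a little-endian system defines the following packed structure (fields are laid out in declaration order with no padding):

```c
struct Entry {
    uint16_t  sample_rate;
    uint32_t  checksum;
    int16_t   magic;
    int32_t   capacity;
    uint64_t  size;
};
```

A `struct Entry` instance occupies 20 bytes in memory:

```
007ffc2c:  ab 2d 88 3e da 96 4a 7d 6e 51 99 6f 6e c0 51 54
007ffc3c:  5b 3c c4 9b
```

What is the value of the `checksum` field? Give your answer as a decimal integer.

`checksum` follows `sample_rate` (2 bytes), so it starts at byte offset 2 and occupies 4 bytes.
Bytes at offsets 2..5: 88 3E DA 96.
Little-endian: lowest address holds the least-significant byte.
Reassemble most-significant byte first: 96 DA 3E 88 → 0x96DA3E88.
0x96DA3E88 = 2530885256.

2530885256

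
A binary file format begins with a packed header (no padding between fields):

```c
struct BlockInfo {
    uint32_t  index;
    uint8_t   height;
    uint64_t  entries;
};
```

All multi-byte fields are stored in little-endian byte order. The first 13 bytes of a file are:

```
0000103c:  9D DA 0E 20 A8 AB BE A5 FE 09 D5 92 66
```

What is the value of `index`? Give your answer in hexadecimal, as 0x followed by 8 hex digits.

`index` is the first field, at byte offset 0, occupying 4 bytes.
Bytes at offsets 0..3: 9D DA 0E 20.
Little-endian: lowest address holds the least-significant byte.
Reassemble most-significant byte first: 20 0E DA 9D → 0x200EDA9D.

0x200EDA9D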